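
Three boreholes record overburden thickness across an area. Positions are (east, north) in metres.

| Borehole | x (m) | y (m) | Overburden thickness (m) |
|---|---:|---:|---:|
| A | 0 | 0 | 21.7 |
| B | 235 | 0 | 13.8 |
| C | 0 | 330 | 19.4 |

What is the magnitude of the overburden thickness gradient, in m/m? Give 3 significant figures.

0.0343 m/m

∂d/∂x = (13.8 − 21.7) / (235 − 0) = -0.03362
∂d/∂y = (19.4 − 21.7) / (330 − 0) = -0.006970
|∇f| = √(-0.03362² + -0.006970²) = 0.03433 m/m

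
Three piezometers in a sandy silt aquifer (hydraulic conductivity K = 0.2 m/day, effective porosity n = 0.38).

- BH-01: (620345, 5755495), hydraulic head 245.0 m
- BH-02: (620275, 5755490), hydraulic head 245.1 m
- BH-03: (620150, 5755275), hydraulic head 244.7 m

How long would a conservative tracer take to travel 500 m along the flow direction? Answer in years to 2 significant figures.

800 years

Three-point gradient (reference BH-01): Δ to BH-02 = (-70, -5, +0.1), Δ to BH-03 = (-195, -220, -0.3).
∂h/∂x = -0.001629, ∂h/∂y = +0.002808 (det = 14425).
|∇h| = √(-0.001629² + 0.002808²) = 0.003246
Seepage velocity v = K·i/n = 0.2 × 0.003246 / 0.38 = 0.001708 m/day.
t = 500 / 0.001708 = 2.927e+05 days = 801 years.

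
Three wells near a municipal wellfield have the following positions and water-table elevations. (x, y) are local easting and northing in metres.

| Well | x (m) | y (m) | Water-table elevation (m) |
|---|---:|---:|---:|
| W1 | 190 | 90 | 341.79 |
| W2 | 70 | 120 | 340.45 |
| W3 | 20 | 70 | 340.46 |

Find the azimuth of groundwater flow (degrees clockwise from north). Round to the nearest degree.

Differences from W1: to W2 (Δx, Δy, Δh) = (-120, 30, -1.34); to W3 = (-170, -20, -1.33).
Solve a·Δx + b·Δy = Δh: det = (-120)·(-20) − (-170)·30 = 7500.
∂h/∂x = [(-1.34)·(-20) − (-1.33)·30] / 7500 = +0.008893
∂h/∂y = [(-120)·(-1.33) − (-170)·(-1.34)] / 7500 = -0.009093
Flow direction (−∇h) has components (-0.008893 E, +0.009093 N).
Azimuth = atan2(E, N) = atan2(-0.008893, +0.009093) = 315.6° ≈ 316°.

316°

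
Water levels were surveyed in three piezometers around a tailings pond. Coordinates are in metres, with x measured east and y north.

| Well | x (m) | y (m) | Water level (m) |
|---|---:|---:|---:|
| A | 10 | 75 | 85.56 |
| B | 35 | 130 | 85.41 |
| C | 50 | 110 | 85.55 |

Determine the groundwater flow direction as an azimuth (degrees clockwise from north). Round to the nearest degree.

321°

Taking A as reference: B−A = (25, 55, -0.15); C−A = (40, 35, -0.01).
Solve a·Δx + b·Δy = Δh: det = 25·35 − 40·55 = -1325.
∂h/∂x = [(-0.15)·35 − (-0.01)·55] / -1325 = +0.003547
∂h/∂y = [25·(-0.01) − 40·(-0.15)] / -1325 = -0.004340
Flow direction (−∇h) has components (-0.003547 E, +0.004340 N).
Azimuth = atan2(E, N) = atan2(-0.003547, +0.004340) = 320.7° ≈ 321°.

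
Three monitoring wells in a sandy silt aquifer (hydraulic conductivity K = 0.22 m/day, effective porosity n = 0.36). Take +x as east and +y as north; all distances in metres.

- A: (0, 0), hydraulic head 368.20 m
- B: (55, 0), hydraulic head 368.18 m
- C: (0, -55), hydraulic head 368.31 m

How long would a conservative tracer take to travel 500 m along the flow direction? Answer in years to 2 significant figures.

1100 years

∂h/∂x = (368.18 − 368.20) / (55 − 0) = -0.0003636
∂h/∂y = (368.31 − 368.20) / (-55 − 0) = -0.002000
|∇h| = √(-0.0003636² + -0.002000²) = 0.002033
Seepage velocity v = K·i/n = 0.22 × 0.002033 / 0.36 = 0.001242 m/day.
t = 500 / 0.001242 = 4.026e+05 days = 1.1e+03 years.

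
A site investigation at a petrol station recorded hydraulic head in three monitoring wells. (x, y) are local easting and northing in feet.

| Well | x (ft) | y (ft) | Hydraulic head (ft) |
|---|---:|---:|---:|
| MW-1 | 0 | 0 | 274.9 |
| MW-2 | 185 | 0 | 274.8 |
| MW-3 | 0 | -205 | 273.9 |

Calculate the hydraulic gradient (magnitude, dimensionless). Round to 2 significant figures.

∂h/∂x = (274.8 − 274.9) / (185 − 0) = -0.0005405
∂h/∂y = (273.9 − 274.9) / (-205 − 0) = +0.004878
|∇h| = √(-0.0005405² + 0.004878²) = 0.004908

0.0049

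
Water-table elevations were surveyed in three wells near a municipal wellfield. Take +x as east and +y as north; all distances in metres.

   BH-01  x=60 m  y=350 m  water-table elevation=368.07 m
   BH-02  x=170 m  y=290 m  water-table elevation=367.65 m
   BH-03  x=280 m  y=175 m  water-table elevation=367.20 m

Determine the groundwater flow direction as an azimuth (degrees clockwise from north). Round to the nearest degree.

099°

Taking BH-01 as reference: BH-02−BH-01 = (110, -60, -0.42); BH-03−BH-01 = (220, -175, -0.87).
Solve a·Δx + b·Δy = Δh: det = 110·(-175) − 220·(-60) = -6050.
∂h/∂x = [(-0.42)·(-175) − (-0.87)·(-60)] / -6050 = -0.003521
∂h/∂y = [110·(-0.87) − 220·(-0.42)] / -6050 = +0.0005455
Flow direction (−∇h) has components (+0.003521 E, -0.0005455 N).
Azimuth = atan2(E, N) = atan2(+0.003521, -0.0005455) = 98.8° ≈ 099°.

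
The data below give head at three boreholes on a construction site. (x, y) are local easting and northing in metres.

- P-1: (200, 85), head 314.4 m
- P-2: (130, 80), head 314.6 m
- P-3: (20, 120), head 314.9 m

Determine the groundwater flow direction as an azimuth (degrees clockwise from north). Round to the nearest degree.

084°

Three-point gradient (reference P-1): Δ to P-2 = (-70, -5, +0.2), Δ to P-3 = (-180, 35, +0.5).
∂h/∂x = -0.002836, ∂h/∂y = -0.0002985 (det = -3350).
Flow direction (−∇h) has components (+0.002836 E, +0.0002985 N).
Azimuth = atan2(E, N) = atan2(+0.002836, +0.0002985) = 84.0° ≈ 084°.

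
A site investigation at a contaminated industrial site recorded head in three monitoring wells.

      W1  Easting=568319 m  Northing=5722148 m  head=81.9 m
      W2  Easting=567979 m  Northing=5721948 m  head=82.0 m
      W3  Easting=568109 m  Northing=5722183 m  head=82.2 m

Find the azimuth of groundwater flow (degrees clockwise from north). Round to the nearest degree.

142°

With h = a·x + b·y + c and W1 as origin, the differences give:
  (-340)·a + (-200)·b = +0.1
  (-210)·a + 35·b = +0.3
Eliminate b (×35 and ×(-200), subtract): -53900·a = 63.50 → a = ∂h/∂x = -0.001178
Back-substitute: b = ∂h/∂y = +0.001503.
Flow direction (−∇h) has components (+0.001178 E, -0.001503 N).
Azimuth = atan2(E, N) = atan2(+0.001178, -0.001503) = 141.9° ≈ 142°.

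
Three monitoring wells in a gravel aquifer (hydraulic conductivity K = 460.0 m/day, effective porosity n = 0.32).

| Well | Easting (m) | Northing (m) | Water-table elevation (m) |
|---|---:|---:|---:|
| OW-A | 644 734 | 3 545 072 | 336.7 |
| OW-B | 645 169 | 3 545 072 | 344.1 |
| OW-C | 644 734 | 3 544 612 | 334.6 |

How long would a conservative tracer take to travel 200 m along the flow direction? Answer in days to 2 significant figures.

7.9 days

∂h/∂x = (344.1 − 336.7) / (645169 − 644734) = +0.01701
∂h/∂y = (334.6 − 336.7) / (3544612 − 3545072) = +0.004565
|∇h| = √(0.01701² + 0.004565²) = 0.01761
Seepage velocity v = K·i/n = 460.0 × 0.01761 / 0.32 = 25.31 m/day.
t = 200 / 25.31 = 7.902 days.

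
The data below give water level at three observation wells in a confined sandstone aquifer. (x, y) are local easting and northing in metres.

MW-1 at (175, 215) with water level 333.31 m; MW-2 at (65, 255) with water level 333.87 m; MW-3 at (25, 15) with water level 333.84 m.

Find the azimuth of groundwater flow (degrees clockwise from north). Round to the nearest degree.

With h = a·x + b·y + c and MW-1 as origin, the differences give:
  (-110)·a + 40·b = +0.56
  (-150)·a + (-200)·b = +0.53
Eliminate b (×(-200) and ×40, subtract): 28000·a = -133.200 → a = ∂h/∂x = -0.004757
Back-substitute: b = ∂h/∂y = +0.0009179.
Flow direction (−∇h) has components (+0.004757 E, -0.0009179 N).
Azimuth = atan2(E, N) = atan2(+0.004757, -0.0009179) = 100.9° ≈ 101°.

101°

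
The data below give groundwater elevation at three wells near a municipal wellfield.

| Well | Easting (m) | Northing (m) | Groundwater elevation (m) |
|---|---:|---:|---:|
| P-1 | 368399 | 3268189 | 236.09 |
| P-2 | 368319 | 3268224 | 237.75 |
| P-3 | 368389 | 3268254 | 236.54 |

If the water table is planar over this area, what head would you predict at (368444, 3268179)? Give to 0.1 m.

235.2 m

With h = a·x + b·y + c and P-1 as origin, the differences give:
  (-80)·a + 35·b = +1.66
  (-10)·a + 65·b = +0.45
Eliminate b (×65 and ×35, subtract): -4850·a = 92.150 → a = ∂h/∂x = -0.01900
Back-substitute: b = ∂h/∂y = +0.004000.
h(368444, 3268179) = 236.09 + (-0.01900)·(45) + (+0.004000)·(-10) = 236.09 -0.855 -0.040 = 235.195 m.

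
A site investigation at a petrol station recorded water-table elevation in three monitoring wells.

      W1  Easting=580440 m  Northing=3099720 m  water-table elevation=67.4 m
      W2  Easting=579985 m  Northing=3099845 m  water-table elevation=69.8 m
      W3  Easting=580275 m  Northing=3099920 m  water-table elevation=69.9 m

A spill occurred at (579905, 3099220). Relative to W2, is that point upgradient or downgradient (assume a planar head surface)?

With h = a·x + b·y + c and W1 as origin, the differences give:
  (-455)·a + 125·b = +2.4
  (-165)·a + 200·b = +2.5
Eliminate b (×200 and ×125, subtract): -70375·a = 167.50 → a = ∂h/∂x = -0.002380
Back-substitute: b = ∂h/∂y = +0.01054.
Head at (579905, 3099220) = 67.4 + (-0.002380)·(-535) + (+0.01054)·(-500) = 63.41 m.
That is lower than the 69.8 m at W2, so the point is downgradient.

downgradient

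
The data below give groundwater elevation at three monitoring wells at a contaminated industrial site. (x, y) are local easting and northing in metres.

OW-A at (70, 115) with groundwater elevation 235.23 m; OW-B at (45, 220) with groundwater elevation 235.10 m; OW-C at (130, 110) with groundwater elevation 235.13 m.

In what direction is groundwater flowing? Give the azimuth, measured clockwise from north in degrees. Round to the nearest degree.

047°

With h = a·x + b·y + c and OW-A as origin, the differences give:
  (-25)·a + 105·b = -0.13
  60·a + (-5)·b = -0.10
Eliminate b (×(-5) and ×105, subtract): -6175·a = 11.150 → a = ∂h/∂x = -0.001806
Back-substitute: b = ∂h/∂y = -0.001668.
Flow direction (−∇h) has components (+0.001806 E, +0.001668 N).
Azimuth = atan2(E, N) = atan2(+0.001806, +0.001668) = 47.3° ≈ 047°.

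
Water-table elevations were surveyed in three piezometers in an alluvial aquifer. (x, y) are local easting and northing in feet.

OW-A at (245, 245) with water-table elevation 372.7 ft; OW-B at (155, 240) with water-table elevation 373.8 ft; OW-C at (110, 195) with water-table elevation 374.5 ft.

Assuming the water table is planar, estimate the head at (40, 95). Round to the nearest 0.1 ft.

375.7 ft

With h = a·x + b·y + c and OW-A as origin, the differences give:
  (-90)·a + (-5)·b = +1.1
  (-135)·a + (-50)·b = +1.8
Eliminate b (×(-50) and ×(-5), subtract): 3825·a = -46.00 → a = ∂h/∂x = -0.01203
Back-substitute: b = ∂h/∂y = -0.003529.
h(40, 95) = 372.7 + (-0.01203)·(-205) + (-0.003529)·(-150) = 372.7 +2.465 +0.529 = 375.695 ft.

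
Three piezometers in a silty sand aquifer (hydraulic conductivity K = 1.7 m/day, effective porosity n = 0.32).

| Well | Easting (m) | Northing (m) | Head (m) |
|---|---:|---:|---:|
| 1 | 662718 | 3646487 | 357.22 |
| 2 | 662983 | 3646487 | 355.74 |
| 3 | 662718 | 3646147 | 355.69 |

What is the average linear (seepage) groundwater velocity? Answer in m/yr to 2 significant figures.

∂h/∂x = (355.74 − 357.22) / (662983 − 662718) = -0.005585
∂h/∂y = (355.69 − 357.22) / (3646147 − 3646487) = +0.004500
|∇h| = √(-0.005585² + 0.004500²) = 0.007172
Seepage velocity v = K·i/n = 1.7 × 0.007172 / 0.32 = 0.0381 m/day = 13.92 m/yr.

14 m/yr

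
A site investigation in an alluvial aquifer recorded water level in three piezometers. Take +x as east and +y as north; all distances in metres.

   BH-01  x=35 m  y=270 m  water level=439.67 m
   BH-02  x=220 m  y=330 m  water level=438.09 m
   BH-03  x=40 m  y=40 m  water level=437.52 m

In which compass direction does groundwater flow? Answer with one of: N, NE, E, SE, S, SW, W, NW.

SE

With h = a·x + b·y + c and BH-01 as origin, the differences give:
  185·a + 60·b = -1.58
  5·a + (-230)·b = -2.15
Eliminate b (×(-230) and ×60, subtract): -42850·a = 492.400 → a = ∂h/∂x = -0.01149
Back-substitute: b = ∂h/∂y = +0.009098.
Flow = −∇h = (+0.01149 east, -0.009098 north), which points southeast.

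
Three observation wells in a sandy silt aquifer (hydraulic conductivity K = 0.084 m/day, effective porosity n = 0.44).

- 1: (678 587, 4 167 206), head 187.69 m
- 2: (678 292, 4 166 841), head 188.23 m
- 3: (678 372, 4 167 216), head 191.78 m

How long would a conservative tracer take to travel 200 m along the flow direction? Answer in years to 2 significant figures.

130 years

With h = a·x + b·y + c and 1 as origin, the differences give:
  (-295)·a + (-365)·b = +0.54
  (-215)·a + 10·b = +4.09
Eliminate b (×10 and ×(-365), subtract): -81425·a = 1498.250 → a = ∂h/∂x = -0.01840
Back-substitute: b = ∂h/∂y = +0.01339.
|∇h| = √(-0.01840² + 0.01339²) = 0.02276
Seepage velocity v = K·i/n = 0.084 × 0.02276 / 0.44 = 0.004345 m/day.
t = 200 / 0.004345 = 4.603e+04 days = 126 years.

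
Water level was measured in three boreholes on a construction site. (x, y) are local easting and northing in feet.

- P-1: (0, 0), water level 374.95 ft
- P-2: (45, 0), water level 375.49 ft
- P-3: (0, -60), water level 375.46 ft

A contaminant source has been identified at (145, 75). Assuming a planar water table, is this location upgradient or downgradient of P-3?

upgradient

∂h/∂x = (375.49 − 374.95) / (45 − 0) = +0.01200
∂h/∂y = (375.46 − 374.95) / (-60 − 0) = -0.008500
Head at (145, 75) = 374.95 + (+0.01200)·(145) + (-0.008500)·(75) = 376.05 ft.
That is higher than the 375.46 ft at P-3, so the point is upgradient.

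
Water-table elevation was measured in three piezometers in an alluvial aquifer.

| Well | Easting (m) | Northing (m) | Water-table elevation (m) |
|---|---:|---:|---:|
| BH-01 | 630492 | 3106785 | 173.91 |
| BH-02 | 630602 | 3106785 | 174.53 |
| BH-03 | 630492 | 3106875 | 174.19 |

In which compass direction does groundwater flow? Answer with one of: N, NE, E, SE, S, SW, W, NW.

∂h/∂x = (174.53 − 173.91) / (630602 − 630492) = +0.005636
∂h/∂y = (174.19 − 173.91) / (3106875 − 3106785) = +0.003111
Flow = −∇h = (-0.005636 east, -0.003111 north), which points southwest.

SW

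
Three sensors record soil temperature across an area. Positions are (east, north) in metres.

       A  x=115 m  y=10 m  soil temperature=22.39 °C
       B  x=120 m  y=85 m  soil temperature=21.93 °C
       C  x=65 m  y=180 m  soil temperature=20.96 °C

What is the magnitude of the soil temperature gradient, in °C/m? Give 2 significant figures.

0.0091 °C/m

Differences from A: to B (Δx, Δy, Δh) = (5, 75, -0.46); to C = (-50, 170, -1.43).
Determinant of the coordinate differences = 5·170 − (-50)·75 = 4600.
∂T/∂x = [(-0.46)·170 − (-1.43)·75] / 4600 = +0.006315
∂T/∂y = [5·(-1.43) − (-50)·(-0.46)] / 4600 = -0.006554
|∇f| = √(0.006315² + -0.006554²) = 0.009101 °C/m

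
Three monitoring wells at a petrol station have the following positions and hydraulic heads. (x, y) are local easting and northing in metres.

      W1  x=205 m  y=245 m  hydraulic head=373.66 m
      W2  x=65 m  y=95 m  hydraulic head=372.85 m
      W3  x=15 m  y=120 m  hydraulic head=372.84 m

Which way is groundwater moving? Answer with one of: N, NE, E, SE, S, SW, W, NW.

SW

Three-point gradient (reference W1): Δ to W2 = (-140, -150, -0.81), Δ to W3 = (-190, -125, -0.82).
∂h/∂x = +0.001977, ∂h/∂y = +0.003555 (det = -11000).
Flow = −∇h = (-0.001977 east, -0.003555 north), which points southwest.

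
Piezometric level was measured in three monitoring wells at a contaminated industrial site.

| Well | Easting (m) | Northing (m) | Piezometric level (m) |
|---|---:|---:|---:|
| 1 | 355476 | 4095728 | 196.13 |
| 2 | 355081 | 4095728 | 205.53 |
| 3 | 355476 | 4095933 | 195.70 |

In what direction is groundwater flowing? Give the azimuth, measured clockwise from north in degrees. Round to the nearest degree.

085°

∂h/∂x = (205.53 − 196.13) / (355081 − 355476) = -0.02380
∂h/∂y = (195.70 − 196.13) / (4095933 − 4095728) = -0.002098
Flow direction (−∇h) has components (+0.02380 E, +0.002098 N).
Azimuth = atan2(E, N) = atan2(+0.02380, +0.002098) = 85.0° ≈ 085°.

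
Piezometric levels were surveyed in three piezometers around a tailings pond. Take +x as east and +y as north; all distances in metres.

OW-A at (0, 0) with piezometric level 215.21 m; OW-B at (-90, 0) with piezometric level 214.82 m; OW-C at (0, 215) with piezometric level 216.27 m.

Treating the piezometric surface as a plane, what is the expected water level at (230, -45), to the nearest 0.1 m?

216.0 m

∂h/∂x = (214.82 − 215.21) / (-90 − 0) = +0.004333
∂h/∂y = (216.27 − 215.21) / (215 − 0) = +0.004930
h(230, -45) = 215.21 + (+0.004333)·(230) + (+0.004930)·(-45) = 215.21 +0.997 -0.222 = 215.985 m.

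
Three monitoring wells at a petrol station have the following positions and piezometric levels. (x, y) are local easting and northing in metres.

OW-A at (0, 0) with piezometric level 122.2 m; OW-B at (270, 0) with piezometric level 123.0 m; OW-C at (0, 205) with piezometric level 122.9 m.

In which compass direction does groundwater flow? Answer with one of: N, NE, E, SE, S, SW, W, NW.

∂h/∂x = (123.0 − 122.2) / (270 − 0) = +0.002963
∂h/∂y = (122.9 − 122.2) / (205 − 0) = +0.003415
Flow = −∇h = (-0.002963 east, -0.003415 north), which points southwest.

SW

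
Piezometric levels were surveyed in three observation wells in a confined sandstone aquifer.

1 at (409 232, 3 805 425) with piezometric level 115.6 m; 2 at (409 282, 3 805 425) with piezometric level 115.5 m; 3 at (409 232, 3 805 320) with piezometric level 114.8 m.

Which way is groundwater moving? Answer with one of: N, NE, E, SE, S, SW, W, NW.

S

∂h/∂x = (115.5 − 115.6) / (409282 − 409232) = -0.002000
∂h/∂y = (114.8 − 115.6) / (3805320 − 3805425) = +0.007619
Flow = −∇h = (+0.002000 east, -0.007619 north), which points south.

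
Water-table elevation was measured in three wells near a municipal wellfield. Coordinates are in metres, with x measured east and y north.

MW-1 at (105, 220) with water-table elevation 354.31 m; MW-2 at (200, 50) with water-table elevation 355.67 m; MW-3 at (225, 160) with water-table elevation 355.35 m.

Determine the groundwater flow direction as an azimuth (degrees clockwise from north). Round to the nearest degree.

304°

Taking MW-1 as reference: MW-2−MW-1 = (95, -170, +1.36); MW-3−MW-1 = (120, -60, +1.04).
Determinant of the coordinate differences = 95·(-60) − 120·(-170) = 14700.
∂h/∂x = [(+1.36)·(-60) − (+1.04)·(-170)] / 14700 = +0.006476
∂h/∂y = [95·(+1.04) − 120·(+1.36)] / 14700 = -0.004381
Flow direction (−∇h) has components (-0.006476 E, +0.004381 N).
Azimuth = atan2(E, N) = atan2(-0.006476, +0.004381) = 304.1° ≈ 304°.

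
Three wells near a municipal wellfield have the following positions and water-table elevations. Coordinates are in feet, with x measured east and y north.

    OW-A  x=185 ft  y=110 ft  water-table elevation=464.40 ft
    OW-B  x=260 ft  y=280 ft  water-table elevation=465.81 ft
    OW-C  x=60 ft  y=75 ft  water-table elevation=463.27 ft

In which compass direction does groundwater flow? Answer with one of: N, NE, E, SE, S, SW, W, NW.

Taking OW-A as reference: OW-B−OW-A = (75, 170, +1.41); OW-C−OW-A = (-125, -35, -1.13).
Solve a·Δx + b·Δy = Δh: det = 75·(-35) − (-125)·170 = 18625.
∂h/∂x = [(+1.41)·(-35) − (-1.13)·170] / 18625 = +0.007664
∂h/∂y = [75·(-1.13) − (-125)·(+1.41)] / 18625 = +0.004913
Flow = −∇h = (-0.007664 east, -0.004913 north), which points southwest.

SW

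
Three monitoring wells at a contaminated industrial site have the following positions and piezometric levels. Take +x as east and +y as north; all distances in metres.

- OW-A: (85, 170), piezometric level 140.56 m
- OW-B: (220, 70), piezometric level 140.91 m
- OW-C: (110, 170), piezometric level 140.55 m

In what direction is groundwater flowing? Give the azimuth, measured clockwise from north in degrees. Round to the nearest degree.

006°

Three-point gradient (reference OW-A): Δ to OW-B = (135, -100, +0.35), Δ to OW-C = (25, 0, -0.01).
∂h/∂x = -0.0004000, ∂h/∂y = -0.004040 (det = 2500).
Flow direction (−∇h) has components (+0.0004000 E, +0.004040 N).
Azimuth = atan2(E, N) = atan2(+0.0004000, +0.004040) = 5.7° ≈ 006°.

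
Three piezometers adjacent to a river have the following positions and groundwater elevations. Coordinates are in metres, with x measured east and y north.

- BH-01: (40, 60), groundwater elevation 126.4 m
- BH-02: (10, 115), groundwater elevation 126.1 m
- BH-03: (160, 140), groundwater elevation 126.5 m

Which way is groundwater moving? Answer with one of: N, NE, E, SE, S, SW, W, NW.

With h = a·x + b·y + c and BH-01 as origin, the differences give:
  (-30)·a + 55·b = -0.3
  120·a + 80·b = +0.1
Eliminate b (×80 and ×55, subtract): -9000·a = -29.50 → a = ∂h/∂x = +0.003278
Back-substitute: b = ∂h/∂y = -0.003667.
Flow = −∇h = (-0.003278 east, +0.003667 north), which points northwest.

NW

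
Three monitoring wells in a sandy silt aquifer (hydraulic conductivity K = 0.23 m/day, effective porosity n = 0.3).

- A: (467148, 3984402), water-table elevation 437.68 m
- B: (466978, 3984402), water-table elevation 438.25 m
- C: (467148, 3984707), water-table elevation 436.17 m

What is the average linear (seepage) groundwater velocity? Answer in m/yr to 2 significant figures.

∂h/∂x = (438.25 − 437.68) / (466978 − 467148) = -0.003353
∂h/∂y = (436.17 − 437.68) / (3984707 − 3984402) = -0.004951
|∇h| = √(-0.003353² + -0.004951²) = 0.00598
Seepage velocity v = K·i/n = 0.23 × 0.00598 / 0.3 = 0.004585 m/day = 1.675 m/yr.

1.7 m/yr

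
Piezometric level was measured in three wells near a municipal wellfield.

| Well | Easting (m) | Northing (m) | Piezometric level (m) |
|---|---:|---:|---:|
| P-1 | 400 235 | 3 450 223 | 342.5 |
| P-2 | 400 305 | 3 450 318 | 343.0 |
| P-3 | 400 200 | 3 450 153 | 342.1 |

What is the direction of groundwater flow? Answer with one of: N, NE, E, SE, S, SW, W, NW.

Taking P-1 as reference: P-2−P-1 = (70, 95, +0.5); P-3−P-1 = (-35, -70, -0.4).
Solve a·Δx + b·Δy = Δh: det = 70·(-70) − (-35)·95 = -1575.
∂h/∂x = [(+0.5)·(-70) − (-0.4)·95] / -1575 = -0.001905
∂h/∂y = [70·(-0.4) − (-35)·(+0.5)] / -1575 = +0.006667
Flow = −∇h = (+0.001905 east, -0.006667 north), which points south.

S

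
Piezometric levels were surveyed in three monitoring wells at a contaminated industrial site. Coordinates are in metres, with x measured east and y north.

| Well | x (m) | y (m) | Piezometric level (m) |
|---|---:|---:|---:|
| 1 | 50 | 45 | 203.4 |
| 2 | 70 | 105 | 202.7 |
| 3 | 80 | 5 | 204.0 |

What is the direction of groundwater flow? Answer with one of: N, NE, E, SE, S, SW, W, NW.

Taking 1 as reference: 2−1 = (20, 60, -0.7); 3−1 = (30, -40, +0.6).
Solve a·Δx + b·Δy = Δh: det = 20·(-40) − 30·60 = -2600.
∂h/∂x = [(-0.7)·(-40) − (+0.6)·60] / -2600 = +0.003077
∂h/∂y = [20·(+0.6) − 30·(-0.7)] / -2600 = -0.01269
Flow = −∇h = (-0.003077 east, +0.01269 north), which points north.

N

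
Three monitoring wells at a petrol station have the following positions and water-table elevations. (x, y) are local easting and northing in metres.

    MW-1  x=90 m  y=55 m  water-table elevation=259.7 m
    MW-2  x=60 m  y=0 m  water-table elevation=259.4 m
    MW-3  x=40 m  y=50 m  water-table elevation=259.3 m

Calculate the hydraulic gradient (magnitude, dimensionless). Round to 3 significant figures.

Differences from MW-1: to MW-2 (Δx, Δy, Δh) = (-30, -55, -0.3); to MW-3 = (-50, -5, -0.4).
Determinant of the coordinate differences = (-30)·(-5) − (-50)·(-55) = -2600.
∂h/∂x = [(-0.3)·(-5) − (-0.4)·(-55)] / -2600 = +0.007885
∂h/∂y = [(-30)·(-0.4) − (-50)·(-0.3)] / -2600 = +0.001154
|∇h| = √(0.007885² + 0.001154²) = 0.007969

0.00797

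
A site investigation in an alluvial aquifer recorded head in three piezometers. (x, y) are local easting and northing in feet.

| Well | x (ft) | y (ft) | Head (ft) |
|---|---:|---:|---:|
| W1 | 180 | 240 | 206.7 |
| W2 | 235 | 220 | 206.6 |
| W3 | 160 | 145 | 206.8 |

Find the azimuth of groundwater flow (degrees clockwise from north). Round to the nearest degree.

Three-point gradient (reference W1): Δ to W2 = (55, -20, -0.1), Δ to W3 = (-20, -95, +0.1).
∂h/∂x = -0.002044, ∂h/∂y = -0.0006222 (det = -5625).
Flow direction (−∇h) has components (+0.002044 E, +0.0006222 N).
Azimuth = atan2(E, N) = atan2(+0.002044, +0.0006222) = 73.1° ≈ 073°.

073°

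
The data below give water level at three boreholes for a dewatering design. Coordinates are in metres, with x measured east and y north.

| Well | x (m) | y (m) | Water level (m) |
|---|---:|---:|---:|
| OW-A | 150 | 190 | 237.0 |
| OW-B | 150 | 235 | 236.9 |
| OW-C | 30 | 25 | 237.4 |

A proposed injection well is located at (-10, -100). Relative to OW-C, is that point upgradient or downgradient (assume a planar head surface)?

With h = a·x + b·y + c and OW-A as origin, the differences give:
  0·a + 45·b = -0.1
  (-120)·a + (-165)·b = +0.4
Eliminate b (×(-165) and ×45, subtract): 5400·a = -1.50 → a = ∂h/∂x = -0.0002778
Back-substitute: b = ∂h/∂y = -0.002222.
Head at (-10, -100) = 237.0 + (-0.0002778)·(-160) + (-0.002222)·(-290) = 237.69 m.
That is higher than the 237.4 m at OW-C, so the point is upgradient.

upgradient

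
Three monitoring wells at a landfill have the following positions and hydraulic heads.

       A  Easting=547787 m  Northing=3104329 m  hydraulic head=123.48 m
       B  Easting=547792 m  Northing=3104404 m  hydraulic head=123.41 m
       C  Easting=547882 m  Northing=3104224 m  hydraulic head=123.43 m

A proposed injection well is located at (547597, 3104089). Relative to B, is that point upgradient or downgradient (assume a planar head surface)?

Taking A as reference: B−A = (5, 75, -0.07); C−A = (95, -105, -0.05).
Solve a·Δx + b·Δy = Δh: det = 5·(-105) − 95·75 = -7650.
∂h/∂x = [(-0.07)·(-105) − (-0.05)·75] / -7650 = -0.001451
∂h/∂y = [5·(-0.05) − 95·(-0.07)] / -7650 = -0.0008366
Head at (547597, 3104089) = 123.48 + (-0.001451)·(-190) + (-0.0008366)·(-240) = 123.96 m.
That is higher than the 123.41 m at B, so the point is upgradient.

upgradient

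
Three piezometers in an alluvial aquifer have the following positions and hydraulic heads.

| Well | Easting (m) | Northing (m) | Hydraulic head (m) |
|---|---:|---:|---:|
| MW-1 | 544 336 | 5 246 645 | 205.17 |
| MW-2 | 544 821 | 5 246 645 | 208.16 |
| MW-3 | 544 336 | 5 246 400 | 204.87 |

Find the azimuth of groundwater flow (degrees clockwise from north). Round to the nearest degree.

259°

∂h/∂x = (208.16 − 205.17) / (544821 − 544336) = +0.006165
∂h/∂y = (204.87 − 205.17) / (5246400 − 5246645) = +0.001224
Flow direction (−∇h) has components (-0.006165 E, -0.001224 N).
Azimuth = atan2(E, N) = atan2(-0.006165, -0.001224) = 258.8° ≈ 259°.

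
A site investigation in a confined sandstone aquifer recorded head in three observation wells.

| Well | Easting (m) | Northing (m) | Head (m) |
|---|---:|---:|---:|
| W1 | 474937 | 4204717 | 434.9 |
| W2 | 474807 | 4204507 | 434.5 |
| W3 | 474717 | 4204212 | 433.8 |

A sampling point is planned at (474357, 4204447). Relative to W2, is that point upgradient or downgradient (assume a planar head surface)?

upgradient

Three-point gradient (reference W1): Δ to W2 = (-130, -210, -0.4), Δ to W3 = (-220, -505, -1.1).
∂h/∂x = -0.001491, ∂h/∂y = +0.002828 (det = 19450).
Head at (474357, 4204447) = 434.9 + (-0.001491)·(-580) + (+0.002828)·(-270) = 435.00 m.
That is higher than the 434.5 m at W2, so the point is upgradient.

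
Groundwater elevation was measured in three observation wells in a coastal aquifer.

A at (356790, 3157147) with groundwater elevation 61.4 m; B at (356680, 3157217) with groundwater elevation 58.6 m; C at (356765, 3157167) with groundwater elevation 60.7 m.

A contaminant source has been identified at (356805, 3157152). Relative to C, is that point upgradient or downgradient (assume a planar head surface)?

upgradient

Differences from A: to B (Δx, Δy, Δh) = (-110, 70, -2.8); to C = (-25, 20, -0.7).
Solve a·Δx + b·Δy = Δh: det = (-110)·20 − (-25)·70 = -450.
∂h/∂x = [(-2.8)·20 − (-0.7)·70] / -450 = +0.01556
∂h/∂y = [(-110)·(-0.7) − (-25)·(-2.8)] / -450 = -0.01556
Head at (356805, 3157152) = 61.4 + (+0.01556)·(15) + (-0.01556)·(5) = 61.56 m.
That is higher than the 60.7 m at C, so the point is upgradient.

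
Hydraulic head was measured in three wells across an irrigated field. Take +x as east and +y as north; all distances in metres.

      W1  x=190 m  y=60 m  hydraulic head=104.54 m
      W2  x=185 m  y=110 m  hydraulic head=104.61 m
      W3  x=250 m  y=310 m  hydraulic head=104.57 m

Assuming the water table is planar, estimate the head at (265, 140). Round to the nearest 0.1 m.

104.3 m

With h = a·x + b·y + c and W1 as origin, the differences give:
  (-5)·a + 50·b = +0.07
  60·a + 250·b = +0.03
Eliminate b (×250 and ×50, subtract): -4250·a = 16.000 → a = ∂h/∂x = -0.003765
Back-substitute: b = ∂h/∂y = +0.001024.
h(265, 140) = 104.54 + (-0.003765)·(75) + (+0.001024)·(80) = 104.54 -0.282 +0.082 = 104.340 m.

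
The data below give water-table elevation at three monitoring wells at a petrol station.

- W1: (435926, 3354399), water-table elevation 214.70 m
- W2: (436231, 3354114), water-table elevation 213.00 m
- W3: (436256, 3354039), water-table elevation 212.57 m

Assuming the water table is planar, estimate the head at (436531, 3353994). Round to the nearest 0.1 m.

Differences from W1: to W2 (Δx, Δy, Δh) = (305, -285, -1.70); to W3 = (330, -360, -2.13).
Determinant of the coordinate differences = 305·(-360) − 330·(-285) = -15750.
∂h/∂x = [(-1.70)·(-360) − (-2.13)·(-285)] / -15750 = -0.0003143
∂h/∂y = [305·(-2.13) − 330·(-1.70)] / -15750 = +0.005629
h(436531, 3353994) = 214.70 + (-0.0003143)·(605) + (+0.005629)·(-405) = 214.70 -0.190 -2.280 = 212.230 m.

212.2 m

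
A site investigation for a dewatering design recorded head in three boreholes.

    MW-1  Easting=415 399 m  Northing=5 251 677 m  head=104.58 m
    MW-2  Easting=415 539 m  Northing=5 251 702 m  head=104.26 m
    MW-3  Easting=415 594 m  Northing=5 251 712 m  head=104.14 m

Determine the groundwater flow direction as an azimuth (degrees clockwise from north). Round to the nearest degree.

166°

Three-point gradient (reference MW-1): Δ to MW-2 = (140, 25, -0.32), Δ to MW-3 = (195, 35, -0.44).
∂h/∂x = -0.008000, ∂h/∂y = +0.03200 (det = 25).
Flow direction (−∇h) has components (+0.008000 E, -0.03200 N).
Azimuth = atan2(E, N) = atan2(+0.008000, -0.03200) = 166.0° ≈ 166°.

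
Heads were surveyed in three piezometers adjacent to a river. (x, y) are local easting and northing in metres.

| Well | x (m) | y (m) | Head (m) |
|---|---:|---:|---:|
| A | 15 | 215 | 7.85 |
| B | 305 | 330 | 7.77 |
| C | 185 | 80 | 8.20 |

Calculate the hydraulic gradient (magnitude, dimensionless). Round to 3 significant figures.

Taking A as reference: B−A = (290, 115, -0.08); C−A = (170, -135, +0.35).
Determinant of the coordinate differences = 290·(-135) − 170·115 = -58700.
∂h/∂x = [(-0.08)·(-135) − (+0.35)·115] / -58700 = +0.0005017
∂h/∂y = [290·(+0.35) − 170·(-0.08)] / -58700 = -0.001961
|∇h| = √(0.0005017² + -0.001961²) = 0.002024

0.00202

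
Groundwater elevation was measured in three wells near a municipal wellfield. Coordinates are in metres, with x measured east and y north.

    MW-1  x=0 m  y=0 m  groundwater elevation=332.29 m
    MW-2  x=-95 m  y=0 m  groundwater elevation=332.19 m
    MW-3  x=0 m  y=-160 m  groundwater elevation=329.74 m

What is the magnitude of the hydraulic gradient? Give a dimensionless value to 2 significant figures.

0.016

∂h/∂x = (332.19 − 332.29) / (-95 − 0) = +0.001053
∂h/∂y = (329.74 − 332.29) / (-160 − 0) = +0.01594
|∇h| = √(0.001053² + 0.01594²) = 0.01597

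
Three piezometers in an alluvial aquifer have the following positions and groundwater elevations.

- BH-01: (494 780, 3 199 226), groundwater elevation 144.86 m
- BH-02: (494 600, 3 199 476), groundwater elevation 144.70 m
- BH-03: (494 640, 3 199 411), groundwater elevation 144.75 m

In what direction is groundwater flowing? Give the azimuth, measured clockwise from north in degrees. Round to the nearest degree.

039°

Taking BH-01 as reference: BH-02−BH-01 = (-180, 250, -0.16); BH-03−BH-01 = (-140, 185, -0.11).
Solve a·Δx + b·Δy = Δh: det = (-180)·185 − (-140)·250 = 1700.
∂h/∂x = [(-0.16)·185 − (-0.11)·250] / 1700 = -0.001235
∂h/∂y = [(-180)·(-0.11) − (-140)·(-0.16)] / 1700 = -0.001529
Flow direction (−∇h) has components (+0.001235 E, +0.001529 N).
Azimuth = atan2(E, N) = atan2(+0.001235, +0.001529) = 38.9° ≈ 039°.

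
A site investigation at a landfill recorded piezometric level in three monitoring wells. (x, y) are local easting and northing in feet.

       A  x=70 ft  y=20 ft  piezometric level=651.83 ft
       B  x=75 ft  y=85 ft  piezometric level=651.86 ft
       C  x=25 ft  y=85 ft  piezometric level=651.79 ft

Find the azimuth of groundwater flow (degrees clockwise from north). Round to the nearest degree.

256°

Taking A as reference: B−A = (5, 65, +0.03); C−A = (-45, 65, -0.04).
Solve a·Δx + b·Δy = Δh: det = 5·65 − (-45)·65 = 3250.
∂h/∂x = [(+0.03)·65 − (-0.04)·65] / 3250 = +0.001400
∂h/∂y = [5·(-0.04) − (-45)·(+0.03)] / 3250 = +0.0003538
Flow direction (−∇h) has components (-0.001400 E, -0.0003538 N).
Azimuth = atan2(E, N) = atan2(-0.001400, -0.0003538) = 255.8° ≈ 256°.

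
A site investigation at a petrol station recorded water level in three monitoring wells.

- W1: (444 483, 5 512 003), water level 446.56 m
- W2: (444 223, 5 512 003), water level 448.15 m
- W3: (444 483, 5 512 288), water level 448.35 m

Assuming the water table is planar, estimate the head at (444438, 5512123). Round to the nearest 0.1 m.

∂h/∂x = (448.15 − 446.56) / (444223 − 444483) = -0.006115
∂h/∂y = (448.35 − 446.56) / (5512288 − 5512003) = +0.006281
h(444438, 5512123) = 446.56 + (-0.006115)·(-45) + (+0.006281)·(120) = 446.56 +0.275 +0.754 = 447.589 m.

447.6 m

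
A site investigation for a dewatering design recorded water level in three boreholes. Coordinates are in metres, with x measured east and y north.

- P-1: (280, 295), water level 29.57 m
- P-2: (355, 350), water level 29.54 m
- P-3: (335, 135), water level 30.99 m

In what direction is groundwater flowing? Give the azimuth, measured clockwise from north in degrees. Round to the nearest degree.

326°

With h = a·x + b·y + c and P-1 as origin, the differences give:
  75·a + 55·b = -0.03
  55·a + (-160)·b = +1.42
Eliminate b (×(-160) and ×55, subtract): -15025·a = -73.300 → a = ∂h/∂x = +0.004879
Back-substitute: b = ∂h/∂y = -0.007198.
Flow direction (−∇h) has components (-0.004879 E, +0.007198 N).
Azimuth = atan2(E, N) = atan2(-0.004879, +0.007198) = 325.9° ≈ 326°.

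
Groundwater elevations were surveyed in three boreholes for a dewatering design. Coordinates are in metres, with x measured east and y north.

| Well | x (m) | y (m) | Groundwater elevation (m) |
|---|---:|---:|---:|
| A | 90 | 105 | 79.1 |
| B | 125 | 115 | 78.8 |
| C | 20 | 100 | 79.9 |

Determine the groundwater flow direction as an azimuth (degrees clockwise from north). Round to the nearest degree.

Differences from A: to B (Δx, Δy, Δh) = (35, 10, -0.3); to C = (-70, -5, +0.8).
Solve a·Δx + b·Δy = Δh: det = 35·(-5) − (-70)·10 = 525.
∂h/∂x = [(-0.3)·(-5) − (+0.8)·10] / 525 = -0.01238
∂h/∂y = [35·(+0.8) − (-70)·(-0.3)] / 525 = +0.01333
Flow direction (−∇h) has components (+0.01238 E, -0.01333 N).
Azimuth = atan2(E, N) = atan2(+0.01238, -0.01333) = 137.1° ≈ 137°.

137°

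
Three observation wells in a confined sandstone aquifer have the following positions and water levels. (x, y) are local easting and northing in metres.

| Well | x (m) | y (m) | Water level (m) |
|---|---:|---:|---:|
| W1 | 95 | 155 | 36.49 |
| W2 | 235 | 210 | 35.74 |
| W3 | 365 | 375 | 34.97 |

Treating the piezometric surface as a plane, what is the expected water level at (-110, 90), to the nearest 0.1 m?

37.6 m

With h = a·x + b·y + c and W1 as origin, the differences give:
  140·a + 55·b = -0.75
  270·a + 220·b = -1.52
Eliminate b (×220 and ×55, subtract): 15950·a = -81.400 → a = ∂h/∂x = -0.005103
Back-substitute: b = ∂h/∂y = -0.0006458.
h(-110, 90) = 36.49 + (-0.005103)·(-205) + (-0.0006458)·(-65) = 36.49 +1.046 +0.042 = 37.578 m.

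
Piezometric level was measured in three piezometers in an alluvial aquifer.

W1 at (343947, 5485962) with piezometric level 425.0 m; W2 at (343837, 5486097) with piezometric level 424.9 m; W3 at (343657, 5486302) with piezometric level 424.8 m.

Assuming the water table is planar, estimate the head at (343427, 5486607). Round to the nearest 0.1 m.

Taking W1 as reference: W2−W1 = (-110, 135, -0.1); W3−W1 = (-290, 340, -0.2).
Solve a·Δx + b·Δy = Δh: det = (-110)·340 − (-290)·135 = 1750.
∂h/∂x = [(-0.1)·340 − (-0.2)·135] / 1750 = -0.004000
∂h/∂y = [(-110)·(-0.2) − (-290)·(-0.1)] / 1750 = -0.004000
h(343427, 5486607) = 425.0 + (-0.004000)·(-520) + (-0.004000)·(645) = 425.0 +2.080 -2.580 = 424.500 m.

424.5 m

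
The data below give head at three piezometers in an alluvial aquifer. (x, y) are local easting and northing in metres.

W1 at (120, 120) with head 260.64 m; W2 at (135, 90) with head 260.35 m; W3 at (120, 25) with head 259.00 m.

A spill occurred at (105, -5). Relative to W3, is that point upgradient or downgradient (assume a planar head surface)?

Differences from W1: to W2 (Δx, Δy, Δh) = (15, -30, -0.29); to W3 = (0, -95, -1.64).
Determinant of the coordinate differences = 15·(-95) − 0·(-30) = -1425.
∂h/∂x = [(-0.29)·(-95) − (-1.64)·(-30)] / -1425 = +0.01519
∂h/∂y = [15·(-1.64) − 0·(-0.29)] / -1425 = +0.01726
Head at (105, -5) = 260.64 + (+0.01519)·(-15) + (+0.01726)·(-125) = 258.25 m.
That is lower than the 259.00 m at W3, so the point is downgradient.

downgradient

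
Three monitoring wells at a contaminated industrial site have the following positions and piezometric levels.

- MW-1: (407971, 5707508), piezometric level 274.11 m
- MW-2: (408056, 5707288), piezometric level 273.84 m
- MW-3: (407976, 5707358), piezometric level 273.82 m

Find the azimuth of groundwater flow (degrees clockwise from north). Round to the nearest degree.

With h = a·x + b·y + c and MW-1 as origin, the differences give:
  85·a + (-220)·b = -0.27
  5·a + (-150)·b = -0.29
Eliminate b (×(-150) and ×(-220), subtract): -11650·a = -23.300 → a = ∂h/∂x = +0.002000
Back-substitute: b = ∂h/∂y = +0.002000.
Flow direction (−∇h) has components (-0.002000 E, -0.002000 N).
Azimuth = atan2(E, N) = atan2(-0.002000, -0.002000) = 225.0° ≈ 225°.

225°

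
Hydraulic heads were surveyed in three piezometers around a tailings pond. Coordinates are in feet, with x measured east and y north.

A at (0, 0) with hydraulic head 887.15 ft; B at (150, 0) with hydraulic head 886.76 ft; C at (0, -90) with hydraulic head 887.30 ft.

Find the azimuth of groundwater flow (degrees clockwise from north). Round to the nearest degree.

057°

∂h/∂x = (886.76 − 887.15) / (150 − 0) = -0.002600
∂h/∂y = (887.30 − 887.15) / (-90 − 0) = -0.001667
Flow direction (−∇h) has components (+0.002600 E, +0.001667 N).
Azimuth = atan2(E, N) = atan2(+0.002600, +0.001667) = 57.3° ≈ 057°.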